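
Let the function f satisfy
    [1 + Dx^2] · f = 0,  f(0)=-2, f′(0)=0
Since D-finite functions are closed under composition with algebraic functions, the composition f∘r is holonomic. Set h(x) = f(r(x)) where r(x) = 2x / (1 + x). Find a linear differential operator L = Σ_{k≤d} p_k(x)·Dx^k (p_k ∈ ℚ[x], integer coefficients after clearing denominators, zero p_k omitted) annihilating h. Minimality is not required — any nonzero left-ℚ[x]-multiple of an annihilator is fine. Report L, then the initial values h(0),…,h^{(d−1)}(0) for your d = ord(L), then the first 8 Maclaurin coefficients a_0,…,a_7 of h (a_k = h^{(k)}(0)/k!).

L = 4 + (2 + 6·x + 6·x^2 + 2·x^3)·Dx + (1 + 4·x + 6·x^2 + 4·x^3 + x^4)·Dx^2  (order 2).
h: a_k = -2, 0, 4, -8, 32/3, -32/3, 308/45, 8/5, …
ICs: h(0) = -2, h′(0) = 0.

f: a_k = -2, 0, 1, 0, -1/12, 0, 1/360, 0, …
f∘r: x↦r, Dx↦Dx/r' in L_f ⇒ L₀.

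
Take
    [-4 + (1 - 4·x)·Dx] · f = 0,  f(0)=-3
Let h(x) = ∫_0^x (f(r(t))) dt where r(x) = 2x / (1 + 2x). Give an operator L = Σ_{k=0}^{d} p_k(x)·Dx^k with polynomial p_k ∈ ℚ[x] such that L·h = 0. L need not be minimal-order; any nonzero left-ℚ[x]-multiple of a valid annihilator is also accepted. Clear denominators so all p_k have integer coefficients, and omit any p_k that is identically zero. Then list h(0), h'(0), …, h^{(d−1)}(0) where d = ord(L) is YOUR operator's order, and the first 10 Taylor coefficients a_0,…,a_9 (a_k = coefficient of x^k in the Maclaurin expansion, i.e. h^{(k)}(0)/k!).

f: a_k = -3, -12, -48, -192, -768, -3072, -12288, -49152, -196608, -786432, …
h₀=f(r): pull back L_f along r ⇒ L₀.
Integrate: L := L₀·Dx.
L = 8·Dx + (-1 + 4·x + 12·x^2)·Dx^2  (order 2).
h: a_k = 0, -3, -12, -48, -216, -5184/5, -5184, -186624/7, -139968, -746496, …
ICs: h(0) = 0, h′(0) = -3.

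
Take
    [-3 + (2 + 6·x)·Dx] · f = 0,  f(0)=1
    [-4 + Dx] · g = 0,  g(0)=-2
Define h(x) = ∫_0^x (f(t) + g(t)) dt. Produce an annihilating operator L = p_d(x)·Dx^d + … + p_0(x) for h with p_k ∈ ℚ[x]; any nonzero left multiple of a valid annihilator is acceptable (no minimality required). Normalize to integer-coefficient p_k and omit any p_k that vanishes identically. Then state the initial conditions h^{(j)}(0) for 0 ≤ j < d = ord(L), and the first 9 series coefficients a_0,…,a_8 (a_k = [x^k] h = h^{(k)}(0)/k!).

L = (132 + 288·x)·Dx + (-73 - 384·x - 576·x^2)·Dx^2 + (10 + 78·x + 144·x^2)·Dx^3  (order 3).
h: a_k = 0, -1, -13/4, -137/24, -943/192, -9407/1920, -40021/23040, -1213193/322560, 18539561/5160960, …
ICs: h(0) = 0, h′(0) = -1, h′′(0) = -13/2.

f: a_k = 1, 3/2, -9/8, 27/16, -405/128, 1701/256, -15309/1024, 72171/2048, -2814669/32768, …
g: a_k = -2, -8, -16, -64/3, -64/3, -256/15, -512/45, -2048/315, -1024/315, …
L₀ := lclm(L_f,L_g); ord L₀ ≤ 1+1.
Integrate: L := L₀·Dx.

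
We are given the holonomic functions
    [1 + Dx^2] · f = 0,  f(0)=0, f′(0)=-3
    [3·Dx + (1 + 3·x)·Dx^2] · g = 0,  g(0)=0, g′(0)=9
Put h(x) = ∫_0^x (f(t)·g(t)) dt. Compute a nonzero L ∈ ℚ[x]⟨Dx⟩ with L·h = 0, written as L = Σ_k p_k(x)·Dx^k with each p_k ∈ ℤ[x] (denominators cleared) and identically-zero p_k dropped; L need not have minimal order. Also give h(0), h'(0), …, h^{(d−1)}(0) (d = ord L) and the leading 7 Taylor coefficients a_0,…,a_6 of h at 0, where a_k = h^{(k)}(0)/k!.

L = (-203 - 222·x - 189·x^2 + 432·x^3 + 324·x^4)·Dx + (-84 - 108·x + 648·x^2 + 648·x^3)·Dx^2 + (-208 - 228·x - 54·x^2 + 864·x^3 + 648·x^4)·Dx^3 + (-84 - 108·x + 648·x^2 + 648·x^3)·Dx^4 + (-5 - 6·x + 135·x^2 + 432·x^3 + 324·x^4)·Dx^5  (order 5).
h: a_k = 0, 0, 0, -9, 81/8, -153/10, 117/4, …
ICs: h(0) = 0, h′(0) = 0, h′′(0) = 0, h′′′(0) = -54, h′′′′(0) = 243.

f: a_k = 0, -3, 0, 1/2, 0, -1/40, 0, …
g: a_k = 0, 9, -27/2, 27, -243/4, 729/5, -729/2, …
L₀ := L_f ⊗_s L_g (sym. prod.), ord ≤ 4.
∫: right-multiply L₀ by Dx.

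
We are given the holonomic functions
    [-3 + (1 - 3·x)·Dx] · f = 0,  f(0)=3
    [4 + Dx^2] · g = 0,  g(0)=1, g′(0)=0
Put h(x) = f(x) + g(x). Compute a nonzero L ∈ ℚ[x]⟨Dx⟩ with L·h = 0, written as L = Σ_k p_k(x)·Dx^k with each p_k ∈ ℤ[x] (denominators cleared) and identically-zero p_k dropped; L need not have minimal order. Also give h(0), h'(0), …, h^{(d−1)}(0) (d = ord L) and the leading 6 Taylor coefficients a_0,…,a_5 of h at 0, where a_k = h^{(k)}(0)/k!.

f: a_k = 3, 9, 27, 81, 243, 729, …
g: a_k = 1, 0, -2, 0, 2/3, 0, …
f+g: L₀ = lclm(L_f,L_g), ord ≤ 1+2.
L = (348 - 144·x + 216·x^2) + (-44 + 180·x - 216·x^2 + 216·x^3)·Dx + (87 - 36·x + 54·x^2)·Dx^2 + (-11 + 45·x - 54·x^2 + 54·x^3)·Dx^3  (order 3).
h: a_k = 4, 9, 25, 81, 731/3, 729, …
ICs: h(0) = 4, h′(0) = 9, h′′(0) = 50.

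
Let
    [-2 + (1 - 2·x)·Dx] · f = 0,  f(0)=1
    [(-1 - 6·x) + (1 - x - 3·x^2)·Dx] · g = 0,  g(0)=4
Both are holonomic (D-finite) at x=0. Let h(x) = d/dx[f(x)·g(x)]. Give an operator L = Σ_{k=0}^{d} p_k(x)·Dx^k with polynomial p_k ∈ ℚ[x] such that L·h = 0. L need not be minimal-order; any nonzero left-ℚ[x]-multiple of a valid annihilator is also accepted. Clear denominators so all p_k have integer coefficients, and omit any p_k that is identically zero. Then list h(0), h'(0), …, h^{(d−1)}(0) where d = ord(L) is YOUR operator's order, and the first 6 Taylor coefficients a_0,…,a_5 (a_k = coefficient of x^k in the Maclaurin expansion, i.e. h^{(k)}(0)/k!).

f: a_k = 1, 2, 4, 8, 16, 32, …
g: a_k = 4, 4, 16, 28, 76, 160, …
Product ⇒ symmetric product L₀, ord ≤ 1.
Derive L from L₀ (diff closure).
L = (20 - 18·x - 102·x^2 - 96·x^3 + 432·x^4) + (-3 + 7·x + 27·x^2 - 70·x^3 - 30·x^4 + 108·x^5)·Dx  (order 1).
h: a_k = 12, 80, 324, 1168, 3720, 11256, …
ICs: h(0) = 12.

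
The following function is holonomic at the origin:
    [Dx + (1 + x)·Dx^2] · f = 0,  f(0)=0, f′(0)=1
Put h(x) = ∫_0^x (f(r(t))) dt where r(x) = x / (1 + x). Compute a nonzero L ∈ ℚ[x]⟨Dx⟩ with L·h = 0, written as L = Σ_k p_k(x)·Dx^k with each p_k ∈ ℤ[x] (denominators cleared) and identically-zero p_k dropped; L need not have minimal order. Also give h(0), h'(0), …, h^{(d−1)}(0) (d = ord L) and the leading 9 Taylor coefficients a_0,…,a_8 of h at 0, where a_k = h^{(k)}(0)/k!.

L = (3 + 4·x)·Dx^2 + (1 + 3·x + 2·x^2)·Dx^3  (order 3).
h: a_k = 0, 0, 1/2, -1/2, 7/12, -3/4, 31/30, -3/2, 127/56, …
ICs: h(0) = 0, h′(0) = 0, h′′(0) = 1.

f: a_k = 0, 1, -1/2, 1/3, -1/4, 1/5, -1/6, 1/7, -1/8, …
L₀ from L_f via x↦r, Dx↦r'^{-1}Dx.
∫: right-multiply L₀ by Dx.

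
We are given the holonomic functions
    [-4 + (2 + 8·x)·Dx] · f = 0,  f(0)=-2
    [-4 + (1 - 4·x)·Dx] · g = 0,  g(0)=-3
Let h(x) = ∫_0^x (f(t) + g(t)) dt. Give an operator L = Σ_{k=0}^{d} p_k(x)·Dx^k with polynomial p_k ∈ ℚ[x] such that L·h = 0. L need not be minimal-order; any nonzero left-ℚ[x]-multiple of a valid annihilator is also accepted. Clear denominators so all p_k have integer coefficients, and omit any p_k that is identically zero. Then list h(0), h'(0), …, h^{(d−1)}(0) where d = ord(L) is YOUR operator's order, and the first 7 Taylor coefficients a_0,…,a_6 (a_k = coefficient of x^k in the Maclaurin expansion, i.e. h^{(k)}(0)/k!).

L = (40 + 96·x)·Dx + (-18 - 112·x - 288·x^2)·Dx^2 + (1 + 12·x - 16·x^2 - 192·x^3)·Dx^3  (order 3).
h: a_k = 0, -5, -8, -44/3, -50, -748/5, -1564/3, …
ICs: h(0) = 0, h′(0) = -5, h′′(0) = -16.

f: a_k = -2, -4, 4, -8, 20, -56, 168, …
g: a_k = -3, -12, -48, -192, -768, -3072, -12288, …
L₀ := lclm(L_f,L_g); ord L₀ ≤ 1+1.
h=∫h₀ ⇒ L = L₀·Dx.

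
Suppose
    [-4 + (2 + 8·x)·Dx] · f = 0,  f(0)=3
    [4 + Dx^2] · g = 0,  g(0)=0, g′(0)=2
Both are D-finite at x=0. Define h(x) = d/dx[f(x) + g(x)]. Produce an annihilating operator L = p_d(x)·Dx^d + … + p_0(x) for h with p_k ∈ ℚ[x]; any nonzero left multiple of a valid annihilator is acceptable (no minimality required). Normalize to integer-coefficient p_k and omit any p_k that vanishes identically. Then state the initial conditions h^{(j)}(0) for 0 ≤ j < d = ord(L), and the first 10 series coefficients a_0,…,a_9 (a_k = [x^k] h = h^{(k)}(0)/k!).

L = (-32 - 16·x - 32·x^2) + (-4 - 24·x - 48·x^2 - 64·x^3)·Dx + (-8 - 4·x - 8·x^2)·Dx^2 + (-1 - 6·x - 12·x^2 - 16·x^3)·Dx^3  (order 3).
h: a_k = 8, -12, 32, -120, 1264/3, -1512, 249472/45, -20592, 24324304/315, -291720, …
ICs: h(0) = 8, h′(0) = -12, h′′(0) = 64.

f: a_k = 3, 6, -6, 12, -30, 84, -252, 792, -2574, 8580, …
g: a_k = 0, 2, 0, -4/3, 0, 4/15, 0, -8/315, 0, 4/2835, …
f+g: L₀ = lclm(L_f,L_g), ord ≤ 1+2.
h=h₀': d/dx-closure on L₀ ⇒ L.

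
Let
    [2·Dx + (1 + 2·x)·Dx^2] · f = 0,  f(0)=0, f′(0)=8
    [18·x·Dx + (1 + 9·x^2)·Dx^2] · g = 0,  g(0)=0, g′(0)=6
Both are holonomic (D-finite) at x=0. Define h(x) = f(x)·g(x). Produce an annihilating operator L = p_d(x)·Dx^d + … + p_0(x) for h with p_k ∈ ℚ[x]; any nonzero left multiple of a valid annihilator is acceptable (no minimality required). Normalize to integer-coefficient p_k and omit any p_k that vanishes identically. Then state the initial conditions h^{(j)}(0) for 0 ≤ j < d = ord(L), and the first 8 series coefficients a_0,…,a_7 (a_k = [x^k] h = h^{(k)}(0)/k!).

f: a_k = 0, 8, -8, 32/3, -16, 128/5, -128/3, 512/7, …
g: a_k = 0, 6, 0, -18, 0, 486/5, 0, -4374/7, …
h₀=f·g: eliminate ⇒ L₀, order ≤ 2·2.
L = (792 + 3024·x + 22680·x^2 + 102384·x^3 + 174960·x^4 + 151632·x^5 + 104976·x^7)·Dx + (332 + 4752·x + 28908·x^2 + 127008·x^3 + 351216·x^4 + 542376·x^5 + 408240·x^6 + 157464·x^7 + 367416·x^8)·Dx^2 + (44 + 916·x + 6696·x^2 + 27252·x^3 + 85860·x^4 + 193428·x^5 + 279936·x^6 + 224532·x^7 + 157464·x^8 + 209952·x^9)·Dx^3 + (10 + 76·x + 418·x^2 + 1728·x^3 + 5391·x^4 + 12960·x^5 + 24948·x^6 + 34992·x^7 + 29889·x^8 + 26244·x^9 + 26244·x^10)·Dx^4  (order 4).
h: a_k = 0, 0, 48, -48, -80, 48, 3696/5, -3728/5, …
ICs: h(0) = 0, h′(0) = 0, h′′(0) = 96, h′′′(0) = -288.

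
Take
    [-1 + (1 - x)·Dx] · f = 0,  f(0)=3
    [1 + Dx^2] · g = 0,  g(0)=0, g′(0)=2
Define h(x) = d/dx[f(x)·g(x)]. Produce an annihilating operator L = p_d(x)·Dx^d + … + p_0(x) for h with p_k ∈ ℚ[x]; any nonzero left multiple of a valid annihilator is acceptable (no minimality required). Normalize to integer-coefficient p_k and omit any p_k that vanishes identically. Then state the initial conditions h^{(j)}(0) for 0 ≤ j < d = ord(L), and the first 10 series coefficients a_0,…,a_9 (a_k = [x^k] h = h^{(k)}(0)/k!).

f: a_k = 3, 3, 3, 3, 3, 3, 3, 3, 3, 3, …
g: a_k = 0, 2, 0, -1/3, 0, 1/60, 0, -1/2520, 0, 1/181440, …
h₀=f·g: eliminate ⇒ L₀, order ≤ 1·2.
Derive L from L₀ (diff closure).
L = (-1 - 2·x + x^2) + (-2 + 2·x)·Dx + (1 - 2·x + x^2)·Dx^2  (order 2).
h: a_k = 6, 12, 15, 20, 101/4, 303/10, 4241/120, 4241/105, 305353/6720, 305353/6048, …
ICs: h(0) = 6, h′(0) = 12.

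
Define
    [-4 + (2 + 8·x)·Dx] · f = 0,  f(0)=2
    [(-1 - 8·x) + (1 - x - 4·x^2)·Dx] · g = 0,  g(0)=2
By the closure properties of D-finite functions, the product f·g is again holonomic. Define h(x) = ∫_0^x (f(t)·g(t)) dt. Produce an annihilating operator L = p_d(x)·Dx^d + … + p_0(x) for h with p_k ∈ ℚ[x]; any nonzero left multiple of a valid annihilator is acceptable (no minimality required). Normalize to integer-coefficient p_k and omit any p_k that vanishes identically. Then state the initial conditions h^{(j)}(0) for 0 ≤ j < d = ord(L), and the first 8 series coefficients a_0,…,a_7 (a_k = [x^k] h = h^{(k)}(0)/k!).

f: a_k = 2, 4, -4, 8, -20, 56, -168, 528, …
g: a_k = 2, 2, 10, 18, 58, 130, 362, 882, …
h₀=f·g: eliminate ⇒ L₀, order ≤ 1·1.
∫: right-multiply L₀ by Dx.
L = (3 + 10·x + 24·x^2)·Dx + (-1 - 3·x + 8·x^2 + 16·x^3)·Dx^2  (order 2).
h: a_k = 0, 4, 6, 20/3, 21, 124/5, 286/3, 732/7, …
ICs: h(0) = 0, h′(0) = 4.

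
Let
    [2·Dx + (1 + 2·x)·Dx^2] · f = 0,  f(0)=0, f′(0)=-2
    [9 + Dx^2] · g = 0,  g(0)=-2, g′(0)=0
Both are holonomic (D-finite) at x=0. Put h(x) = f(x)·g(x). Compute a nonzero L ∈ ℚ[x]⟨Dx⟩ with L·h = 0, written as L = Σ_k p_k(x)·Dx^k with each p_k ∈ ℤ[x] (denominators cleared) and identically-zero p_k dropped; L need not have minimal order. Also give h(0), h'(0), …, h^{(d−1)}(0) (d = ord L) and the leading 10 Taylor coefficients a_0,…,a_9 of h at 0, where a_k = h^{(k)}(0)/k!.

f: a_k = 0, -2, 2, -8/3, 4, -32/5, 32/3, -128/7, 32, -512/9, …
g: a_k = -2, 0, 9, 0, -27/4, 0, 81/40, 0, -729/2240, 0, …
Product ⇒ symmetric product L₀, ord ≤ 4.
L = (63 + 1053·x + 3969·x^2 + 5832·x^3 + 2916·x^4) + (63 + 450·x + 972·x^2 + 648·x^3)·Dx + (25 + 270·x + 918·x^2 + 1296·x^3 + 648·x^4)·Dx^2 + (7 + 50·x + 108·x^2 + 72·x^3)·Dx^3 + (2 + 17·x + 53·x^2 + 72·x^3 + 36·x^4)·Dx^4  (order 4).
h: a_k = 0, 4, -4, -38/3, 10, 23/10, 7/6, -991/140, 181/20, -24883/2016, …
ICs: h(0) = 0, h′(0) = 4, h′′(0) = -8, h′′′(0) = -76.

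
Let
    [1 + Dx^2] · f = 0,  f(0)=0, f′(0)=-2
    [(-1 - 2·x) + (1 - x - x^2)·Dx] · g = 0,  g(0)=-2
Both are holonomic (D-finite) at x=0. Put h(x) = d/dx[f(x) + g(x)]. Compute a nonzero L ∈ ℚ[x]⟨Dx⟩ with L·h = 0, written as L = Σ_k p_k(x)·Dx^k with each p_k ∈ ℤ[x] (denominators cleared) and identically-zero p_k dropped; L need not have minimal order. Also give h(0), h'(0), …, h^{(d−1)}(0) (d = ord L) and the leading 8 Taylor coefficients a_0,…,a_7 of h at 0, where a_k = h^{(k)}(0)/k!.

L = (124 + 358·x + 470·x^2 + 230·x^3 + 130·x^4 + 18·x^5 + 6·x^6) + (-19 - 29·x + 36·x^2 + 55·x^3 + 50·x^4 + 27·x^5 + 7·x^6 + 2·x^7)·Dx + (124 + 358·x + 470·x^2 + 230·x^3 + 130·x^4 + 18·x^5 + 6·x^6)·Dx^2 + (-19 - 29·x + 36·x^2 + 55·x^3 + 50·x^4 + 27·x^5 + 7·x^6 + 2·x^7)·Dx^3  (order 3).
h: a_k = -4, -8, -17, -40, -961/12, -156, -105839/360, -544, …
ICs: h(0) = -4, h′(0) = -8, h′′(0) = -34.

f: a_k = 0, -2, 0, 1/3, 0, -1/60, 0, 1/2520, …
g: a_k = -2, -2, -4, -6, -10, -16, -26, -42, …
Weyl lclm of L_f,L_g ⇒ L₀ (ord ≤ 3).
Differentiate: ansatz ord ≤ ord L₀ ⇒ L.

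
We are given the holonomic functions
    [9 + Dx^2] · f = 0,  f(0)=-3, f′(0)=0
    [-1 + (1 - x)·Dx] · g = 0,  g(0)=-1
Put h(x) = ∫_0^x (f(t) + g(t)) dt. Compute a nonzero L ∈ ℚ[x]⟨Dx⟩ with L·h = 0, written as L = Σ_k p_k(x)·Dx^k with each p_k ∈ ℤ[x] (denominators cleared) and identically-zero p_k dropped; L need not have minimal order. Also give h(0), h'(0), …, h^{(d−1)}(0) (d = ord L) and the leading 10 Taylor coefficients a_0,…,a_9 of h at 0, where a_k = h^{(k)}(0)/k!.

L = (-135 + 162·x - 81·x^2)·Dx + (99 - 261·x + 243·x^2 - 81·x^3)·Dx^2 + (-15 + 18·x - 9·x^2)·Dx^3 + (11 - 29·x + 27·x^2 - 9·x^3)·Dx^4  (order 4).
h: a_k = 0, -4, -1/2, 25/6, -1/4, -89/40, -1/6, 163/560, -1/8, -6667/40320, …
ICs: h(0) = 0, h′(0) = -4, h′′(0) = -1, h′′′(0) = 25.

f: a_k = -3, 0, 27/2, 0, -81/8, 0, 243/80, 0, -2187/4480, 0, …
g: a_k = -1, -1, -1, -1, -1, -1, -1, -1, -1, -1, …
f+g: L₀ = lclm(L_f,L_g), ord ≤ 2+1.
h=∫h₀ ⇒ L = L₀·Dx.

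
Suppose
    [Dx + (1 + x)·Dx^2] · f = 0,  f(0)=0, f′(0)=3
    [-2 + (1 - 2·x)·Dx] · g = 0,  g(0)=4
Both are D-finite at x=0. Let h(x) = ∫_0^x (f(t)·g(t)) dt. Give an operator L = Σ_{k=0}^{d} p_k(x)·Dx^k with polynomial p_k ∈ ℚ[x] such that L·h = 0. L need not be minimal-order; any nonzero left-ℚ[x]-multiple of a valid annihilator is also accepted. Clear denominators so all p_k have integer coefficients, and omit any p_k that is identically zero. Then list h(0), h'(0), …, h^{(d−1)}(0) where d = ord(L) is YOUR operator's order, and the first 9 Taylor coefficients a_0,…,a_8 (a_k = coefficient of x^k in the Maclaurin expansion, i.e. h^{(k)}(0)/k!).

f: a_k = 0, 3, -3/2, 1, -3/4, 3/5, -1/2, 3/7, -3/8, …
g: a_k = 4, 8, 16, 32, 64, 128, 256, 512, 1024, …
Product ⇒ symmetric product L₀, ord ≤ 2.
h=∫₀ˣh₀: take L = L₀·Dx.
L = 2·Dx + (3 + 6·x)·Dx^2 + (-1 + x + 2·x^2)·Dx^3  (order 3).
h: a_k = 0, 0, 6, 6, 10, 77/5, 391/15, 222/5, 2727/35, …
ICs: h(0) = 0, h′(0) = 0, h′′(0) = 12.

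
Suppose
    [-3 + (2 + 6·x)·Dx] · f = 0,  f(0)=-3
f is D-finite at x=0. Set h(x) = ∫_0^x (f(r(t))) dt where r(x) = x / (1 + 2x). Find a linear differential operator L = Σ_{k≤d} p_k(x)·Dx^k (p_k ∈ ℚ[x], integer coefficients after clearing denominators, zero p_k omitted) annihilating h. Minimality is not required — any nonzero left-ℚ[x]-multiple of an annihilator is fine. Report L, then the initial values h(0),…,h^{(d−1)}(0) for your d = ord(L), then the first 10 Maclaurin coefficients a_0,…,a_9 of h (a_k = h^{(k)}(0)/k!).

L = -3·Dx + (2 + 14·x + 20·x^2)·Dx^2  (order 2).
h: a_k = 0, -3, -9/4, 33/8, -585/64, 2979/128, -33909/512, 1477503/7168, -11283849/16384, 79707215/32768, …
ICs: h(0) = 0, h′(0) = -3.

f: a_k = -3, -9/2, 27/8, -81/16, 1215/128, -5103/256, 45927/1024, -216513/2048, 8444007/32768, -42220035/65536, …
L₀ from L_f via x↦r, Dx↦r'^{-1}Dx.
h=∫₀ˣh₀: take L = L₀·Dx.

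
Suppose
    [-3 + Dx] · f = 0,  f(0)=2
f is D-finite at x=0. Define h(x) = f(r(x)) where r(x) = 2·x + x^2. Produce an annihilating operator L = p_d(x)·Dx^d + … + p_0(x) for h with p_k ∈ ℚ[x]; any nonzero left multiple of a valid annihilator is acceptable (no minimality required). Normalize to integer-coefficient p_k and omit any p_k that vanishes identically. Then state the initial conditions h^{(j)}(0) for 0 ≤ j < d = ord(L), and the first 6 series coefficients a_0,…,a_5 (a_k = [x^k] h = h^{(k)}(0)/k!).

L = (-6 - 6·x) + Dx  (order 1).
h: a_k = 2, 12, 42, 108, 225, 1998/5, …
ICs: h(0) = 2.

f: a_k = 2, 6, 9, 9, 27/4, 81/20, …
L₀ from L_f via x↦r, Dx↦r'^{-1}Dx.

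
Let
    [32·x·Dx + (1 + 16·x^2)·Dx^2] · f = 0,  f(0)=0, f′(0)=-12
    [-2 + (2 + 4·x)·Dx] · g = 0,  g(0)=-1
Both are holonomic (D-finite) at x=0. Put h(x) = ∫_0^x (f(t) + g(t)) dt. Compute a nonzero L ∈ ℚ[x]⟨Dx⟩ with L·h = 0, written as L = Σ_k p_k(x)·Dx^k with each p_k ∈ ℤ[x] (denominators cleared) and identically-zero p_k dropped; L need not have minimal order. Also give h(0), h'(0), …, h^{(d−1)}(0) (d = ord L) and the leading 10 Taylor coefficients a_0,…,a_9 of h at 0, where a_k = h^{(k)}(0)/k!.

L = (-32 - 160·x + 1536·x^2 + 1536·x^3)·Dx^2 + (-35 - 128·x + 1312·x^2 + 6144·x^3 + 5376·x^4)·Dx^3 + (-1 + 30·x + 96·x^2 + 576·x^3 + 1792·x^4 + 1536·x^5)·Dx^4  (order 4).
h: a_k = 0, -1, -13/2, 1/6, 127/8, 1/8, -24611/240, 3/16, 786201/896, 143/384, …
ICs: h(0) = 0, h′(0) = -1, h′′(0) = -13, h′′′(0) = 1.

f: a_k = 0, -12, 0, 64, 0, -3072/5, 0, 49152/7, 0, -262144/3, …
g: a_k = -1, -1, 1/2, -1/2, 5/8, -7/8, 21/16, -33/16, 429/128, -715/128, …
Weyl lclm of L_f,L_g ⇒ L₀ (ord ≤ 3).
Integrate: L := L₀·Dx.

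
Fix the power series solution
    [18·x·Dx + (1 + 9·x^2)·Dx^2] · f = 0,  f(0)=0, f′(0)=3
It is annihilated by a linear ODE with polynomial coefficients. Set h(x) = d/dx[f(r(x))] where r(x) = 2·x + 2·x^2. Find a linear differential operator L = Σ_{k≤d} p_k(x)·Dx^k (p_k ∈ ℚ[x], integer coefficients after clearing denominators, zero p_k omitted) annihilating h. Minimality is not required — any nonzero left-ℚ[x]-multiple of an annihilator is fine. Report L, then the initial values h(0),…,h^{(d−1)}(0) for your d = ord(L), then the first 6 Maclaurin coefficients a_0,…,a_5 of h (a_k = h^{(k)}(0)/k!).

L = (-2 + 72·x + 288·x^2 + 432·x^3 + 216·x^4) + (1 + 2·x + 36·x^2 + 144·x^3 + 180·x^4 + 72·x^5)·Dx  (order 1).
h: a_k = 6, 12, -216, -864, 6696, 46224, …
ICs: h(0) = 6.

f: a_k = 0, 3, 0, -9, 0, 243/5, …
f∘r: x↦r, Dx↦Dx/r' in L_f ⇒ L₀.
h₀' ⇒ L via d/dx closure of L₀.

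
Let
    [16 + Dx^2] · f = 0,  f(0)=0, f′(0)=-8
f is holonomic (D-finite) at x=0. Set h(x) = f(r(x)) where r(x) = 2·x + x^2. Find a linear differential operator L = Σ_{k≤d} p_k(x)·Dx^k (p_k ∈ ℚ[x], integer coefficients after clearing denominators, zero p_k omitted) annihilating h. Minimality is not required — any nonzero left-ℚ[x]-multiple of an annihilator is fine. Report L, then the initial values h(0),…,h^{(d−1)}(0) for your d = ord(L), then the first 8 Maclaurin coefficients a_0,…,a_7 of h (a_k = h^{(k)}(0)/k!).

L = (64 + 192·x + 192·x^2 + 64·x^3) - Dx + (1 + x)·Dx^2  (order 2).
h: a_k = 0, -16, -8, 512/3, 256, -6272/15, -1344, -167936/315, …
ICs: h(0) = 0, h′(0) = -16.

f: a_k = 0, -8, 0, 64/3, 0, -256/15, 0, 2048/315, …
Change of var in L_f (x↦r) gives L₀.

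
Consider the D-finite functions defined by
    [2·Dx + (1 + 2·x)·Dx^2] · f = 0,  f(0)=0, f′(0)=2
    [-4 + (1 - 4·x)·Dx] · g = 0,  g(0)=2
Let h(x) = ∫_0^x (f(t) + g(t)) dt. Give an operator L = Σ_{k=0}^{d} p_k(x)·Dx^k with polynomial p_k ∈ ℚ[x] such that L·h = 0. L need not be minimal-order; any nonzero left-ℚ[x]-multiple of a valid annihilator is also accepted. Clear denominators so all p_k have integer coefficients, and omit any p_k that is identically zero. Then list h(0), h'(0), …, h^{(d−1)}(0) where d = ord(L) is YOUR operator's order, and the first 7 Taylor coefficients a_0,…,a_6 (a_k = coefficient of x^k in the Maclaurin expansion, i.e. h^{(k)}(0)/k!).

f: a_k = 0, 2, -2, 8/3, -4, 32/5, -32/3, …
g: a_k = 2, 8, 32, 128, 512, 2048, 8192, …
L₀ := lclm(L_f,L_g); ord L₀ ≤ 2+1.
h=∫₀ˣh₀: take L = L₀·Dx.
L = (-128 - 64·x)·Dx^2 + (-44 - 224·x - 128·x^2)·Dx^3 + (5 - 6·x - 48·x^2 - 32·x^3)·Dx^4  (order 4).
h: a_k = 0, 2, 5, 10, 98/3, 508/5, 1712/5, …
ICs: h(0) = 0, h′(0) = 2, h′′(0) = 10, h′′′(0) = 60.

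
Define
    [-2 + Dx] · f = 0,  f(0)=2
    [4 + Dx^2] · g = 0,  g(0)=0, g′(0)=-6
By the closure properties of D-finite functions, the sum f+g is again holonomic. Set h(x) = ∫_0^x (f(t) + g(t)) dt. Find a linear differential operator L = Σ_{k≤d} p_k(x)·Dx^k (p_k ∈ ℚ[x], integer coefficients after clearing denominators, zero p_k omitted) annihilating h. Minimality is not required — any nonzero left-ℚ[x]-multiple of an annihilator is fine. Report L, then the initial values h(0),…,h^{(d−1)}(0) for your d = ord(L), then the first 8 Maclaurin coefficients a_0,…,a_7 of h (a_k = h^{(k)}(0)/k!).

L = -8·Dx + 4·Dx^2 - 2·Dx^3 + Dx^4  (order 4).
h: a_k = 0, 2, -1, 4/3, 5/3, 4/15, -2/45, 8/315, …
ICs: h(0) = 0, h′(0) = 2, h′′(0) = -2, h′′′(0) = 8.

f: a_k = 2, 4, 4, 8/3, 4/3, 8/15, 8/45, 16/315, …
g: a_k = 0, -6, 0, 4, 0, -4/5, 0, 8/105, …
f+g: L₀ = lclm(L_f,L_g), ord ≤ 1+2.
h=∫h₀ ⇒ L = L₀·Dx.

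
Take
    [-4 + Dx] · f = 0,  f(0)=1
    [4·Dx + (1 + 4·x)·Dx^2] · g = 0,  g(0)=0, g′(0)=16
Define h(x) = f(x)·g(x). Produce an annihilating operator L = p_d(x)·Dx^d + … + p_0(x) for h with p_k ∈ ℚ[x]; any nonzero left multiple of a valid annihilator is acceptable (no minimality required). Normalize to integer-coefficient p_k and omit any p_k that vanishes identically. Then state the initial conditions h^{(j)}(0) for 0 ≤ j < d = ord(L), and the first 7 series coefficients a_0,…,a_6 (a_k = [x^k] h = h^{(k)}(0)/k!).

f: a_k = 1, 4, 8, 32/3, 32/3, 128/15, 256/45, …
g: a_k = 0, 16, -32, 256/3, -256, 4096/5, -8192/3, …
h₀=f·g: eliminate ⇒ L₀, order ≤ 1·2.
L = 64·x + (-4 - 32·x)·Dx + (1 + 4·x)·Dx^2  (order 2).
h: a_k = 0, 16, 32, 256/3, 0, 1536/5, -7168/9, …
ICs: h(0) = 0, h′(0) = 16.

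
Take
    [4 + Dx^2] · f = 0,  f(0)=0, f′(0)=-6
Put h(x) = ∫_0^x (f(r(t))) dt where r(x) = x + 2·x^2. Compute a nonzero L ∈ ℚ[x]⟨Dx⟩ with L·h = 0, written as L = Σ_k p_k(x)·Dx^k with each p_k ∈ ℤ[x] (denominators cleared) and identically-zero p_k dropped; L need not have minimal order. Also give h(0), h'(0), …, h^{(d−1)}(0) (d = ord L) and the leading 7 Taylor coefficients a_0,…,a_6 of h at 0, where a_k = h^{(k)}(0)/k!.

L = (4 + 48·x + 192·x^2 + 256·x^3)·Dx - 4·Dx^2 + (1 + 4·x)·Dx^3  (order 3).
h: a_k = 0, 0, -3, -4, 1, 24/5, 118/15, …
ICs: h(0) = 0, h′(0) = 0, h′′(0) = -6.

f: a_k = 0, -6, 0, 4, 0, -4/5, 0, …
Substitute x→r, Dx→(1/r')Dx; clear ⇒ L₀.
∫: right-multiply L₀ by Dx.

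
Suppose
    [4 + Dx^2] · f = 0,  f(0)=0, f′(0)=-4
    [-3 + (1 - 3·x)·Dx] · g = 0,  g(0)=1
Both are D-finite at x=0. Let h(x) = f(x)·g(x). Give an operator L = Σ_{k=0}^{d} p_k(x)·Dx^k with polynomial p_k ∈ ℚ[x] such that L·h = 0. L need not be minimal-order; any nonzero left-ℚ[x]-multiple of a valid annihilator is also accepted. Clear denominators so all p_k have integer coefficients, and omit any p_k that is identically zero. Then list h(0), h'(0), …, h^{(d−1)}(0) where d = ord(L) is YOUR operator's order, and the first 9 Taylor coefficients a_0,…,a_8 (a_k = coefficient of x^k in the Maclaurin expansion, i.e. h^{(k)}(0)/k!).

L = (-4 + 12·x) + 6·Dx + (-1 + 3·x)·Dx^2  (order 2).
h: a_k = 0, -4, -12, -100/3, -100, -4508/15, -4508/5, -851996/315, -851996/105, …
ICs: h(0) = 0, h′(0) = -4.

f: a_k = 0, -4, 0, 8/3, 0, -8/15, 0, 16/315, 0, …
g: a_k = 1, 3, 9, 27, 81, 243, 729, 2187, 6561, …
h₀=f·g: eliminate ⇒ L₀, order ≤ 2·1.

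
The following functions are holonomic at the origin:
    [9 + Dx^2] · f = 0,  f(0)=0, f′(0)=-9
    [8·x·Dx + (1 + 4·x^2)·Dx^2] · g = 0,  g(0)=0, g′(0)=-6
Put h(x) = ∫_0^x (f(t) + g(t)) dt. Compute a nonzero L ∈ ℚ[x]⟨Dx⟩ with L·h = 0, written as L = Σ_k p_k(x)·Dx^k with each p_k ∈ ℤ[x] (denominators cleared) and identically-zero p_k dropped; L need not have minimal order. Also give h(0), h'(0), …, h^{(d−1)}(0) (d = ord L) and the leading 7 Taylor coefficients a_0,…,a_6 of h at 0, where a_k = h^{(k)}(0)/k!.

f: a_k = 0, -9, 0, 27/2, 0, -243/40, 0, …
g: a_k = 0, -6, 0, 8, 0, -96/5, 0, …
Sum ⇒ L₀ = lclm(L_f,L_g) in ℚ(x)⟨Dx⟩.
Integrate: L := L₀·Dx.
L = (-2808·x + 19008·x^3 + 10368·x^5)·Dx^2 + (9 + 1548·x^2 + 7344·x^4 + 5184·x^6)·Dx^3 + (-312·x + 2112·x^3 + 1152·x^5)·Dx^4 + (1 + 172·x^2 + 816·x^4 + 576·x^6)·Dx^5  (order 5).
h: a_k = 0, 0, -15/2, 0, 43/8, 0, -337/80, …
ICs: h(0) = 0, h′(0) = 0, h′′(0) = -15, h′′′(0) = 0, h′′′′(0) = 129.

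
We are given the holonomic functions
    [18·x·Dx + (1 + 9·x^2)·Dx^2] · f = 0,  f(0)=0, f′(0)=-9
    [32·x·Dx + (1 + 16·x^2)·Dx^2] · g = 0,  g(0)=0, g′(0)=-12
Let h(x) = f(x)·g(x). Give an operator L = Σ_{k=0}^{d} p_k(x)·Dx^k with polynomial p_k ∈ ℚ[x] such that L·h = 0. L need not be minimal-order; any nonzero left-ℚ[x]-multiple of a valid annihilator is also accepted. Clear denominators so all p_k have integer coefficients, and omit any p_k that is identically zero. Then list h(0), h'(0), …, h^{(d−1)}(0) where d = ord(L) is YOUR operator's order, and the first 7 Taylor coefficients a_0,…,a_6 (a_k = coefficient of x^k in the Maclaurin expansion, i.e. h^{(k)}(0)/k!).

f: a_k = 0, -9, 0, 27, 0, -729/5, 0, …
g: a_k = 0, -12, 0, 64, 0, -3072/5, 0, …
Sym-product of L_f,L_g gives L₀ (≤ ord 4).
L = (-3456·x - 144000·x^3 - 1327104·x^5 + 4147200·x^7 + 71663616·x^9)·Dx + (-100 - 11532·x^2 - 259200·x^4 - 1161216·x^6 + 14515200·x^8 + 107495424·x^10)·Dx^2 + (-200·x - 7880·x^3 - 86400·x^5 + 194112·x^7 + 8294400·x^9 + 35831808·x^11)·Dx^3 + (-1 - 50·x^2 - 769·x^4 + 110736·x^8 + 1036800·x^10 + 2985984·x^12)·Dx^4  (order 4).
h: a_k = 0, 0, 108, 0, -900, 0, 45036/5, …
ICs: h(0) = 0, h′(0) = 0, h′′(0) = 216, h′′′(0) = 0.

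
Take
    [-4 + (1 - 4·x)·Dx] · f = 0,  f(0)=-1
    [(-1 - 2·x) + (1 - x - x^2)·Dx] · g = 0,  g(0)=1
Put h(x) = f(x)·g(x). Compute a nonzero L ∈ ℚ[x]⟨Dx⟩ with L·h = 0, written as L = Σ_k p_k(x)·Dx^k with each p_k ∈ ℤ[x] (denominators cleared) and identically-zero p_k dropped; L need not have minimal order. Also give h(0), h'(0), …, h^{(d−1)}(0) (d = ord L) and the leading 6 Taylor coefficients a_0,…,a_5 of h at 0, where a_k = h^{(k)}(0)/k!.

L = (-5 + 6·x + 12·x^2) + (1 - 5·x + 3·x^2 + 4·x^3)·Dx  (order 1).
h: a_k = -1, -5, -22, -91, -369, -1484, …
ICs: h(0) = -1.

f: a_k = -1, -4, -16, -64, -256, -1024, …
g: a_k = 1, 1, 2, 3, 5, 8, …
h₀=f·g: eliminate ⇒ L₀, order ≤ 1·1.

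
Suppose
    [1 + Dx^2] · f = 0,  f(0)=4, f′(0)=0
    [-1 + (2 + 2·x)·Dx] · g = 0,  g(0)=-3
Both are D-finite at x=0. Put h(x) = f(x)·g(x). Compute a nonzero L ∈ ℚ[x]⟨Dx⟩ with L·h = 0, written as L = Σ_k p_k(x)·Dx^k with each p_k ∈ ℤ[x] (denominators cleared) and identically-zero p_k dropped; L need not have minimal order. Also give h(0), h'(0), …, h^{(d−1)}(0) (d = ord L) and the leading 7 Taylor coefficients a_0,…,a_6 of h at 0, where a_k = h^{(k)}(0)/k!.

f: a_k = 4, 0, -2, 0, 1/6, 0, -1/180, …
g: a_k = -3, -3/2, 3/8, -3/16, 15/128, -21/256, 63/1024, …
f·g: L₀ = L_f ⊗_s L_g, ord ≤ 2·1.
L = (7 + 8·x + 4·x^2) + (-4 - 4·x)·Dx + (4 + 8·x + 4·x^2)·Dx^2  (order 2).
h: a_k = -12, -6, 15/2, 9/4, -25/32, -13/64, 349/3840, …
ICs: h(0) = -12, h′(0) = -6.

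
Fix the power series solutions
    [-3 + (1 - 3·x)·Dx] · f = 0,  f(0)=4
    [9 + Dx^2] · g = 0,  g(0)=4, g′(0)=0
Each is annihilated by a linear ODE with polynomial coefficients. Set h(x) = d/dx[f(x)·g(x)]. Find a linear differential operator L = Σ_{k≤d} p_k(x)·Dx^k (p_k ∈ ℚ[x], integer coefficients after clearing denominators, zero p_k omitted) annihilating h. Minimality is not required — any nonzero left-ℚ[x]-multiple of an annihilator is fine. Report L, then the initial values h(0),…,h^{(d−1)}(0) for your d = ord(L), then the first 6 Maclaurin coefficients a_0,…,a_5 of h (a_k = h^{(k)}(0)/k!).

f: a_k = 4, 12, 36, 108, 324, 972, …
g: a_k = 4, 0, -18, 0, 27/2, 0, …
Product ⇒ symmetric product L₀, ord ≤ 2.
h₀' ⇒ L via d/dx closure of L₀.
L = (-9 - 54·x + 81·x^2) + (-6 + 18·x)·Dx + (1 - 6·x + 9·x^2)·Dx^2  (order 2).
h: a_k = 48, 144, 648, 2808, 10530, 189054/5, …
ICs: h(0) = 48, h′(0) = 144.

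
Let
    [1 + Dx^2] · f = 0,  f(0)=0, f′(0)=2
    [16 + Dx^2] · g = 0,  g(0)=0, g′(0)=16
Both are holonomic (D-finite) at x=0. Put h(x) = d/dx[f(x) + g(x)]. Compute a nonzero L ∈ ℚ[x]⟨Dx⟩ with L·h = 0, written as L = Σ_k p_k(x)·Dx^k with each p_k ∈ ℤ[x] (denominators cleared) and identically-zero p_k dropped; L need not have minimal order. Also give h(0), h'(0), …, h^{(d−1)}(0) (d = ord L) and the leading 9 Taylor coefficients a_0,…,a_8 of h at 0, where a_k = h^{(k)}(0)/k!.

f: a_k = 0, 2, 0, -1/3, 0, 1/60, 0, -1/2520, 0, …
g: a_k = 0, 16, 0, -128/3, 0, 512/15, 0, -4096/315, 0, …
h₀=f+g: left-lcm gives L₀, ord ≤ 4.
h₀' ⇒ L via d/dx closure of L₀.
L = 16 + 17·Dx^2 + Dx^4  (order 4).
h: a_k = 18, 0, -129, 0, 683/4, 0, -3641/40, 0, 174763/6720, …
ICs: h(0) = 18, h′(0) = 0, h′′(0) = -258, h′′′(0) = 0.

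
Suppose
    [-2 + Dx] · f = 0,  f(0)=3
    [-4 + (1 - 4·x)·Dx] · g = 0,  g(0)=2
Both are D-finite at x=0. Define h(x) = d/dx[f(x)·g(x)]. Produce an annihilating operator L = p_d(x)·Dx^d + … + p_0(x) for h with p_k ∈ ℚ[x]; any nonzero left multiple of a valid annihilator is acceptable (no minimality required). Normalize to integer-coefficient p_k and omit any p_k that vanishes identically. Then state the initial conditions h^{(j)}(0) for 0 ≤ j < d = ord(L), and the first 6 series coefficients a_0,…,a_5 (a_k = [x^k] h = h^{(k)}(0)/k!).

L = (26 - 48·x + 32·x^2) + (-3 + 16·x - 16·x^2)·Dx  (order 1).
h: a_k = 36, 312, 1896, 10128, 50648, 1215568/5, …
ICs: h(0) = 36.

f: a_k = 3, 6, 6, 4, 2, 4/5, …
g: a_k = 2, 8, 32, 128, 512, 2048, …
f·g: L₀ = L_f ⊗_s L_g, ord ≤ 1·1.
Derive L from L₀ (diff closure).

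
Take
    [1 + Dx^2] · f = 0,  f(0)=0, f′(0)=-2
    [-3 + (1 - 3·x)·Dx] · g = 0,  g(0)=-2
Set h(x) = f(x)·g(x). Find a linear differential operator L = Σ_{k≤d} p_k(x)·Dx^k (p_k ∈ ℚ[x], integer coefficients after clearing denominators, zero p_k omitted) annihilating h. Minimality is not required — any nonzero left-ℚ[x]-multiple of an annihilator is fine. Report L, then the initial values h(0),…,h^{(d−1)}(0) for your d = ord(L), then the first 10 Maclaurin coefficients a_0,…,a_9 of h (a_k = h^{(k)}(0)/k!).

L = (-1 + 3·x) + 6·Dx + (-1 + 3·x)·Dx^2  (order 2).
h: a_k = 0, 4, 12, 106/3, 106, 9541/30, 9541/10, 3606497/1260, 3606497/420, 2337010057/90720, …
ICs: h(0) = 0, h′(0) = 4.

f: a_k = 0, -2, 0, 1/3, 0, -1/60, 0, 1/2520, 0, -1/181440, …
g: a_k = -2, -6, -18, -54, -162, -486, -1458, -4374, -13122, -39366, …
L₀ := L_f ⊗_s L_g (sym. prod.), ord ≤ 2.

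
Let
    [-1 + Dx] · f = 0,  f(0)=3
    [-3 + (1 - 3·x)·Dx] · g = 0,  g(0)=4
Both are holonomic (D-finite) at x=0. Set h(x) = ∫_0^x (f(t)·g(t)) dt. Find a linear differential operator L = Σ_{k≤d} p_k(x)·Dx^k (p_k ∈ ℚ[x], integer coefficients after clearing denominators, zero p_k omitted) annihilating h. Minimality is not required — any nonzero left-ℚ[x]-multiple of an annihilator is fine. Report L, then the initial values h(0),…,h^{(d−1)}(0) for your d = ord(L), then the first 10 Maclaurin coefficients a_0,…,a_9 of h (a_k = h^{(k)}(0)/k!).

L = (4 - 3·x)·Dx + (-1 + 3·x)·Dx^2  (order 2).
h: a_k = 0, 12, 24, 50, 113, 2713/10, 10174/15, 104647/60, 1538311/336, 369194641/30240, …
ICs: h(0) = 0, h′(0) = 12.

f: a_k = 3, 3, 3/2, 1/2, 1/8, 1/40, 1/240, 1/1680, 1/13440, 1/120960, …
g: a_k = 4, 12, 36, 108, 324, 972, 2916, 8748, 26244, 78732, …
Product ⇒ symmetric product L₀, ord ≤ 1.
Integrate: L := L₀·Dx.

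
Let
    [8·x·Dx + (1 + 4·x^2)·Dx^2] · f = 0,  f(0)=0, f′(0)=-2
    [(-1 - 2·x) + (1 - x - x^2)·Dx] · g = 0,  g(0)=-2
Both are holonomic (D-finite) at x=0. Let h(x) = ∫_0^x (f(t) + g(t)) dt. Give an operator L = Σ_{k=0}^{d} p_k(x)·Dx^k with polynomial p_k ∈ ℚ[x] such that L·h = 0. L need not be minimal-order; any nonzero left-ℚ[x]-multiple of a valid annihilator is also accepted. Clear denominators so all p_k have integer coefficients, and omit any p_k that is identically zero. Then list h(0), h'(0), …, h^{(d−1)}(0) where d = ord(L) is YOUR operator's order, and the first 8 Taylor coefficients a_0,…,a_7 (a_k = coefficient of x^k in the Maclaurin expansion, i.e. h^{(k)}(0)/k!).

L = (16 - 64·x - 400·x^2 - 576·x^3 - 696·x^4 - 96·x^6)·Dx^2 + (-13 - 24·x - 22·x^2 - 204·x^3 - 548·x^4 - 488·x^5 - 48·x^6 - 96·x^7)·Dx^3 + (2 + 5·x + 14·x^2 - 2·x^3 + 13·x^4 - 92·x^5 - 48·x^6 - 16·x^7 - 16·x^8)·Dx^4  (order 4).
h: a_k = 0, -2, -2, -4/3, -5/6, -2, -56/15, -26/7, …
ICs: h(0) = 0, h′(0) = -2, h′′(0) = -4, h′′′(0) = -8.

f: a_k = 0, -2, 0, 8/3, 0, -32/5, 0, 128/7, …
g: a_k = -2, -2, -4, -6, -10, -16, -26, -42, …
f+g: L₀ = lclm(L_f,L_g), ord ≤ 2+1.
h=∫h₀ ⇒ L = L₀·Dx.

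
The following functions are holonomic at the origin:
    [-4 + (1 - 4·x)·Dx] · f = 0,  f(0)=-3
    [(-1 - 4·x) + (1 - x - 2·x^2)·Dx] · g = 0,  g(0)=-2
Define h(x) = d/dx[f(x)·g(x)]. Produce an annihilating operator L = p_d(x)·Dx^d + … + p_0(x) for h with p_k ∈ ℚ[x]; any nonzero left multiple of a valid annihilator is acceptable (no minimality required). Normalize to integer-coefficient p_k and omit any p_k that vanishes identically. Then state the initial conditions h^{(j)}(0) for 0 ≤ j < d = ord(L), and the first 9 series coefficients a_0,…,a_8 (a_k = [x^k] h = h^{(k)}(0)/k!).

f: a_k = -3, -12, -48, -192, -768, -3072, -12288, -49152, -196608, …
g: a_k = -2, -2, -6, -10, -22, -42, -86, -170, -342, …
L₀ := L_f ⊗_s L_g (sym. prod.), ord ≤ 1.
h₀' ⇒ L via d/dx closure of L₀.
L = (46 - 108·x - 216·x^2 + 256·x^3 + 768·x^4) + (-5 + 29·x - 6·x^2 - 152·x^3 + 80·x^4 + 192·x^5)·Dx  (order 1).
h: a_k = 30, 276, 1746, 9576, 48510, 234396, 1097418, 5024976, 22630806, …
ICs: h(0) = 30.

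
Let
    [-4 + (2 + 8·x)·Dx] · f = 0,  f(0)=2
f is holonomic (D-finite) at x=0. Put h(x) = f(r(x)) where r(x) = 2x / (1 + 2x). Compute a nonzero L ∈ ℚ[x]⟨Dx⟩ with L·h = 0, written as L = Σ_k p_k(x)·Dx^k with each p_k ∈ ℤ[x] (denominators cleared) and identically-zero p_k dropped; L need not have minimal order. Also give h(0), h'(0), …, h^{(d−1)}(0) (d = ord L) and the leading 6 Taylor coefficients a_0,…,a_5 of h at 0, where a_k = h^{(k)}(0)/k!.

f: a_k = 2, 4, -4, 8, -20, 56, …
h₀=f(r): pull back L_f along r ⇒ L₀.
L = -4 + (1 + 12·x + 20·x^2)·Dx  (order 1).
h: a_k = 2, 8, -32, 160, -960, 6528, …
ICs: h(0) = 2.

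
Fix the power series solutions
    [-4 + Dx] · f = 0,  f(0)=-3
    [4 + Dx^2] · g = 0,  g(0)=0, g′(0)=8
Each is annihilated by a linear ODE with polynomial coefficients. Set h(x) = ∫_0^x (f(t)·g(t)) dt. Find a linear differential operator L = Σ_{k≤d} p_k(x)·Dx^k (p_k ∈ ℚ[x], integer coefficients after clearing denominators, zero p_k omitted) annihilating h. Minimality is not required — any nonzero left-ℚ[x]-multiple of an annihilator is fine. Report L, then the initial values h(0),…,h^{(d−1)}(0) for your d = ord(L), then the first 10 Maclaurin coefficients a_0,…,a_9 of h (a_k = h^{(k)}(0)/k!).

f: a_k = -3, -12, -24, -32, -32, -128/5, -256/15, -1024/105, -512/105, -2048/945, …
g: a_k = 0, 8, 0, -16/3, 0, 16/15, 0, -32/315, 0, 16/2835, …
Sym-product of L_f,L_g gives L₀ (≤ ord 2).
Integrate: L := L₀·Dx.
L = 20·Dx - 8·Dx^2 + Dx^3  (order 3).
h: a_k = 0, 0, -12, -32, -44, -192/5, -328/15, -704/105, 116/105, 128/45, …
ICs: h(0) = 0, h′(0) = 0, h′′(0) = -24.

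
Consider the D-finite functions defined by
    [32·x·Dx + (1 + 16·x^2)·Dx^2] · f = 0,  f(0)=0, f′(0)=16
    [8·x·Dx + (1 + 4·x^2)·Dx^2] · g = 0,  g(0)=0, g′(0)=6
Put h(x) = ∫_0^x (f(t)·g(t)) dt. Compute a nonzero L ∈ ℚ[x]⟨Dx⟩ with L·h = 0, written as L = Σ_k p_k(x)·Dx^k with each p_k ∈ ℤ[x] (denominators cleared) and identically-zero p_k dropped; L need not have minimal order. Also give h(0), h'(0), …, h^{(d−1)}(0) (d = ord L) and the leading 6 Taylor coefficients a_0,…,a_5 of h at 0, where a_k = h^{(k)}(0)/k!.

f: a_k = 0, 16, 0, -256/3, 0, 4096/5, …
g: a_k = 0, 6, 0, -8, 0, 96/5, …
Product ⇒ symmetric product L₀, ord ≤ 4.
h=∫₀ˣh₀: take L = L₀·Dx.
L = (-1536·x - 51200·x^3 - 262144·x^5 + 655360·x^7 + 6291456·x^9)·Dx^2 + (-80 - 6592·x^2 - 92160·x^4 - 229376·x^6 + 2293760·x^8 + 9437184·x^10)·Dx^3 + (-160·x - 4480·x^3 - 30720·x^5 + 69632·x^7 + 1310720·x^9 + 3145728·x^11)·Dx^4 + (-1 - 40·x^2 - 464·x^4 + 29696·x^8 + 163840·x^10 + 262144·x^12)·Dx^5  (order 5).
h: a_k = 0, 0, 0, 32, 0, -128, …
ICs: h(0) = 0, h′(0) = 0, h′′(0) = 0, h′′′(0) = 192, h′′′′(0) = 0.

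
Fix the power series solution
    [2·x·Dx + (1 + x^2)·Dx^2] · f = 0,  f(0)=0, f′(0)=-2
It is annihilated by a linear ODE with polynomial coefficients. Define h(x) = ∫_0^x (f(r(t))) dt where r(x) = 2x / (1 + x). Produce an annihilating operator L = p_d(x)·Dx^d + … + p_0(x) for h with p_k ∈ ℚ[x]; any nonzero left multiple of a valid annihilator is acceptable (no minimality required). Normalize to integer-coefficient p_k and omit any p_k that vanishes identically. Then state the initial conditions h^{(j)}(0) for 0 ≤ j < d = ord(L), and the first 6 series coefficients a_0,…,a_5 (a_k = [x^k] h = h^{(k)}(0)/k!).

L = (2 + 10·x)·Dx^2 + (1 + 2·x + 5·x^2)·Dx^3  (order 3).
h: a_k = 0, 0, -2, 4/3, 1/3, -12/5, …
ICs: h(0) = 0, h′(0) = 0, h′′(0) = -4.

f: a_k = 0, -2, 0, 2/3, 0, -2/5, …
Substitute x→r, Dx→(1/r')Dx; clear ⇒ L₀.
h=∫h₀ ⇒ L = L₀·Dx.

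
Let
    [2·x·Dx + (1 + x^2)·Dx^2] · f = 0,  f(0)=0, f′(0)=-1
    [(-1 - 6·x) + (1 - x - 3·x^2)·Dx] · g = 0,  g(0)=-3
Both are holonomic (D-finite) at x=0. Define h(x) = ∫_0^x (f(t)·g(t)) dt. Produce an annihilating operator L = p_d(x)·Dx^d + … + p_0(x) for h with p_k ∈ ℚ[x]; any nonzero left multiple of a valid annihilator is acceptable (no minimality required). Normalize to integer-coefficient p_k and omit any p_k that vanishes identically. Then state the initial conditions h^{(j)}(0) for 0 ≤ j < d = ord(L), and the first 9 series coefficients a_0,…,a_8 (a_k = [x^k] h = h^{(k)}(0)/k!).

L = (6 + 2·x + 18·x^2)·Dx + (2 + 10·x + 4·x^2 + 18·x^3)·Dx^2 + (-1 + x + 2·x^2 + x^3 + 3·x^4)·Dx^3  (order 3).
h: a_k = 0, 0, 3/2, 1, 11/4, 4, 134/15, 568/35, 9589/280, …
ICs: h(0) = 0, h′(0) = 0, h′′(0) = 3.

f: a_k = 0, -1, 0, 1/3, 0, -1/5, 0, 1/7, 0, …
g: a_k = -3, -3, -12, -21, -57, -120, -291, -651, -1524, …
Sym-product of L_f,L_g gives L₀ (≤ ord 2).
h=∫₀ˣh₀: take L = L₀·Dx.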